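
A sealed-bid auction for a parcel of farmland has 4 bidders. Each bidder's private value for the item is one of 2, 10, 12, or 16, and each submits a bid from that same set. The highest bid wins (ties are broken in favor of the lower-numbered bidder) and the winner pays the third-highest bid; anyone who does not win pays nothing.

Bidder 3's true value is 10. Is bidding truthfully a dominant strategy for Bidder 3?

No

Consider the case where Bidder 1 bids 2, Bidder 2 bids 2 and Bidder 4 bids 12.
Truthful bid 10: loses, pays 0, utility 0.
Bid 12 instead: wins, pays 2, utility 10 - 2 = 8.
Since 8 > 0, bidding 12 is strictly better here, so truthful bidding is not dominant.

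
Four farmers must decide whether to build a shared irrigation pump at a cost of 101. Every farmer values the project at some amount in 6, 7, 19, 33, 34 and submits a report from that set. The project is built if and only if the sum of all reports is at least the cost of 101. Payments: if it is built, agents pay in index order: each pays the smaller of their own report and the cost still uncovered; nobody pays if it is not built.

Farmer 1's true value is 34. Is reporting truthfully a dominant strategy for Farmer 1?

Consider the case where Farmer 2 reports 6, Farmer 3 reports 33 and Farmer 4 reports 33.
Truthful report 34: project built, pays 34, utility 34 - 34 = 0.
Report 33 instead: project built, pays 33, utility 34 - 33 = 1.
Since 1 > 0, reporting 33 is strictly better here, so truthful reporting is not dominant.

No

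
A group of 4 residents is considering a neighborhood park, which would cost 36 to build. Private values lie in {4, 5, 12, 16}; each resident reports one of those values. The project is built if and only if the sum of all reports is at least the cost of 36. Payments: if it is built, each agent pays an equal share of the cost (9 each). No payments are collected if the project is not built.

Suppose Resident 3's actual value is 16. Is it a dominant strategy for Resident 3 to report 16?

Yes

Check each profile of the others' reports and compare truth against every alternative report.
Others report (4, 4, 12): truth gives 7, best alternative gives 0.
Others report (4, 5, 12): truth gives 7, best alternative gives 0.
Others report (4, 12, 4): truth gives 7, best alternative gives 0.
Others report (4, 12, 5): truth gives 7, best alternative gives 0.
Others report (5, 4, 12): truth gives 7, best alternative gives 0.
Others report (5, 5, 12): truth gives 7, best alternative gives 0.
(Remaining 58 profiles checked similarly; truth is weakly best in each.)
In every case the truthful report is at least as good as any alternative, so it is a dominant strategy.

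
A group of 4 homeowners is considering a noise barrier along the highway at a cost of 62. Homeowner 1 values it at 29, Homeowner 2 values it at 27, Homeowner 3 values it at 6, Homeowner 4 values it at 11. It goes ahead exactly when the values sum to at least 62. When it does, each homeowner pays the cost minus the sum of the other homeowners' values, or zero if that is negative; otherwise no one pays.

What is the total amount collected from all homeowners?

Total value 73 ≥ cost 62, so it is built.
Homeowner 1: others sum to 44; max(0, 62 - 44) = 18.
Homeowner 2: others sum to 46; max(0, 62 - 46) = 16.
Homeowner 3: others sum to 67; max(0, 62 - 67) = 0.
Homeowner 4: others sum to 62; max(0, 62 - 62) = 0.
Total collected = 18 + 16 + 0 + 0 = 34.

34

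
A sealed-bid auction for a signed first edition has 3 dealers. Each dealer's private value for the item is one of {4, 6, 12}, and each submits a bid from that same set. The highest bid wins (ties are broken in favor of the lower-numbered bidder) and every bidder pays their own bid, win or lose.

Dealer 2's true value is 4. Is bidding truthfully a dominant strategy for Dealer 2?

Consider the case where Dealer 1 bids 4 and Dealer 3 bids 4.
Truthful bid 4: loses but pays 4, utility -4.
Bid 6 instead: wins, pays 6, utility 4 - 6 = -2.
Since -2 > -4, bidding 6 is strictly better here, so truthful bidding is not dominant.

No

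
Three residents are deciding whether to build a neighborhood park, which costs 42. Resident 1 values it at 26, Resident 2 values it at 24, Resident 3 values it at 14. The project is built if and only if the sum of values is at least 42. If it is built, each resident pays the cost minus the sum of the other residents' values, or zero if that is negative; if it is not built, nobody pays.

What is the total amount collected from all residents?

Total value 64 ≥ cost 42, so it is built.
Resident 1: others sum to 38; max(0, 42 - 38) = 4.
Resident 2: others sum to 40; max(0, 42 - 40) = 2.
Resident 3: others sum to 50; max(0, 42 - 50) = 0.
Total collected = 4 + 2 + 0 = 6.

6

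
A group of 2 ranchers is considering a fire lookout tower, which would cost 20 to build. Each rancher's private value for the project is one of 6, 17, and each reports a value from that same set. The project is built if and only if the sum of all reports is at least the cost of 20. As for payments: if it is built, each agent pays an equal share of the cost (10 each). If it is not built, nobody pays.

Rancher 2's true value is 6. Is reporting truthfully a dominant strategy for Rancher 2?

Check each profile of the others' reports and compare truth against every alternative report.
Others report (6): truth gives 0, best alternative gives -4.
Others report (17): truth gives -4, best alternative gives -4.
In every case the truthful report is at least as good as any alternative, so it is a dominant strategy.

Yes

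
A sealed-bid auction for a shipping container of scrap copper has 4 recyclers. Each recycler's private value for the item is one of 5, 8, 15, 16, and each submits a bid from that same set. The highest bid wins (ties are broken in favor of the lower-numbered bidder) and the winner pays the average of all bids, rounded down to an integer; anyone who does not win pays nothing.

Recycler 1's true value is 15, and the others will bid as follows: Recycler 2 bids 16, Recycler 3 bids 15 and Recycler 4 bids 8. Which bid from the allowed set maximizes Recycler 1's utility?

16

Bid 5: loses, pays 0, utility 0.
Bid 8: loses, pays 0, utility 0.
Bid 15: loses, pays 0, utility 0.
Bid 16: wins, pays 13, utility 15 - 13 = 2.
The best choice is 16 with utility 2.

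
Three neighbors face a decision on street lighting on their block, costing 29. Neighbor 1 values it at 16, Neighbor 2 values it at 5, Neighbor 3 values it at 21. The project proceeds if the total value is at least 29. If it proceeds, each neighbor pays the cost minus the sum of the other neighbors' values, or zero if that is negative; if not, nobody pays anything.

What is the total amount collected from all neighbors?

11

Total value 42 ≥ cost 29, so it is built.
Neighbor 1: others sum to 26; max(0, 29 - 26) = 3.
Neighbor 2: others sum to 37; max(0, 29 - 37) = 0.
Neighbor 3: others sum to 21; max(0, 29 - 21) = 8.
Total collected = 3 + 0 + 8 = 11.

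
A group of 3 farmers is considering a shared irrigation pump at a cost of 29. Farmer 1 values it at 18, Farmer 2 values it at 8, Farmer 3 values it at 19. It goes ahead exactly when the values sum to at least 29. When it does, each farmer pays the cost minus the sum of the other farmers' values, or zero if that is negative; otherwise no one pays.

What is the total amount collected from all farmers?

5

Total value 45 ≥ cost 29, so it is built.
Farmer 1: others sum to 27; max(0, 29 - 27) = 2.
Farmer 2: others sum to 37; max(0, 29 - 37) = 0.
Farmer 3: others sum to 26; max(0, 29 - 26) = 3.
Total collected = 2 + 0 + 3 = 5.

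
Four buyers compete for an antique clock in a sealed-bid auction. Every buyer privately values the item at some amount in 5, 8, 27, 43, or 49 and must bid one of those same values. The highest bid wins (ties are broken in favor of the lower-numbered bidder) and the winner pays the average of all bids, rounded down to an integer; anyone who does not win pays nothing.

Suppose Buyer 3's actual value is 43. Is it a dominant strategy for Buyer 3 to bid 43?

No

Consider the case where Buyer 1 bids 5, Buyer 2 bids 5 and Buyer 4 bids 5.
Truthful bid 43: wins, pays 14, utility 43 - 14 = 29.
Bid 8 instead: wins, pays 5, utility 43 - 5 = 38.
Since 38 > 29, bidding 8 is strictly better here, so truthful bidding is not dominant.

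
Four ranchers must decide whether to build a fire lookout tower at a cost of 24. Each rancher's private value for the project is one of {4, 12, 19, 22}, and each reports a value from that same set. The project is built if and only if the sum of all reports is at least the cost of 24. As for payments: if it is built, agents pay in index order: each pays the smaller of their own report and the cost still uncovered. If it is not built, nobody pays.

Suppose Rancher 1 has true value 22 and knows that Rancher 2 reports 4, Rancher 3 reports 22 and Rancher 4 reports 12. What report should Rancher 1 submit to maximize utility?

4

Report 4: project built, pays 4, utility 22 - 4 = 18.
Report 12: project built, pays 12, utility 22 - 12 = 10.
Report 19: project built, pays 19, utility 22 - 19 = 3.
Report 22: project built, pays 22, utility 22 - 22 = 0.
The best choice is 4 with utility 18.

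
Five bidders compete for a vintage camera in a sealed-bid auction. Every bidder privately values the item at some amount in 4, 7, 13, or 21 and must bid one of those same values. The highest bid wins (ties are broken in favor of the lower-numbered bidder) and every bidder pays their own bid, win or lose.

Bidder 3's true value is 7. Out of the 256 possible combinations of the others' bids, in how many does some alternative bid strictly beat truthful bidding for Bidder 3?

252

Others bid (4, 4, 4, 13): truth gives -7; bid 4 gives -4 > -7. Violating.
Others bid (4, 4, 4, 21): truth gives -7; bid 4 gives -4 > -7. Violating.
Others bid (4, 4, 7, 13): truth gives -7; bid 4 gives -4 > -7. Violating.
Others bid (4, 4, 7, 21): truth gives -7; bid 4 gives -4 > -7. Violating.
Others bid (4, 4, 4, 4): truth gives 0; no alternative beats it.
Others bid (4, 4, 4, 7): truth gives 0; no alternative beats it.
(Checking all 256 profiles: 252 have a profitable deviation, 4 do not.)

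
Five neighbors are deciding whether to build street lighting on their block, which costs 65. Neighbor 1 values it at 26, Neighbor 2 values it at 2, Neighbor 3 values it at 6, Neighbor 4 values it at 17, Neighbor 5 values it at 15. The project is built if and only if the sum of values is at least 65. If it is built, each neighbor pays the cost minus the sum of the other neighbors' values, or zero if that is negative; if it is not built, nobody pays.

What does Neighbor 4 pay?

16

Total value 66 ≥ cost 65, so the project is built.
The other neighbors' values sum to 49.
Cost minus that sum is 65 - 49 = 16.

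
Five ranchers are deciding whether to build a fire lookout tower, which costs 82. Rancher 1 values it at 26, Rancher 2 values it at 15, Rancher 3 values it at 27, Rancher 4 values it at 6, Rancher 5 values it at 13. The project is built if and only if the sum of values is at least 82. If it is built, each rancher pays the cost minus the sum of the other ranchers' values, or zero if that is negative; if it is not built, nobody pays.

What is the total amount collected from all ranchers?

Total value 87 ≥ cost 82, so it is built.
Rancher 1: others sum to 61; max(0, 82 - 61) = 21.
Rancher 2: others sum to 72; max(0, 82 - 72) = 10.
Rancher 3: others sum to 60; max(0, 82 - 60) = 22.
Rancher 4: others sum to 81; max(0, 82 - 81) = 1.
Rancher 5: others sum to 74; max(0, 82 - 74) = 8.
Total collected = 21 + 10 + 22 + 1 + 8 = 62.

62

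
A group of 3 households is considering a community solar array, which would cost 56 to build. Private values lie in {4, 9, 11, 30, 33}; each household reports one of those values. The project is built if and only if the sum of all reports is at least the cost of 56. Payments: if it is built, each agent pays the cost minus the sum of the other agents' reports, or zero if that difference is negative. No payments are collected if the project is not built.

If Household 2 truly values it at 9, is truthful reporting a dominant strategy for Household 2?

Check each profile of the others' reports and compare truth against every alternative report.
Others report (30, 30): truth gives 9, best alternative gives 9.
Others report (30, 33): truth gives 9, best alternative gives 9.
Others report (33, 30): truth gives 9, best alternative gives 9.
Others report (33, 33): truth gives 9, best alternative gives 9.
Others report (4, 4): truth gives 0, best alternative gives 0.
Others report (4, 9): truth gives 0, best alternative gives 0.
(Remaining 19 profiles checked similarly; truth is weakly best in each.)
In every case the truthful report is at least as good as any alternative, so it is a dominant strategy.

Yes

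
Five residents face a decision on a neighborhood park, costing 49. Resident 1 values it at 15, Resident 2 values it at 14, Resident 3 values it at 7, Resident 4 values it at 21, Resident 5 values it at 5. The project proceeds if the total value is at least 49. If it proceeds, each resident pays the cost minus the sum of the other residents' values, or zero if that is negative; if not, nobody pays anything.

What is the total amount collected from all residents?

11

Total value 62 ≥ cost 49, so it is built.
Resident 1: others sum to 47; max(0, 49 - 47) = 2.
Resident 2: others sum to 48; max(0, 49 - 48) = 1.
Resident 3: others sum to 55; max(0, 49 - 55) = 0.
Resident 4: others sum to 41; max(0, 49 - 41) = 8.
Resident 5: others sum to 57; max(0, 49 - 57) = 0.
Total collected = 2 + 1 + 0 + 8 + 0 = 11.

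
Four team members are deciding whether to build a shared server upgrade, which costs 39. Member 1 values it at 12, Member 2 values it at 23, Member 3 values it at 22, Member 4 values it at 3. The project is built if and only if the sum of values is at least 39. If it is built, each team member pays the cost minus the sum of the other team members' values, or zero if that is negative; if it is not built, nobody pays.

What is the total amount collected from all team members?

Total value 60 ≥ cost 39, so it is built.
Member 1: others sum to 48; max(0, 39 - 48) = 0.
Member 2: others sum to 37; max(0, 39 - 37) = 2.
Member 3: others sum to 38; max(0, 39 - 38) = 1.
Member 4: others sum to 57; max(0, 39 - 57) = 0.
Total collected = 0 + 2 + 1 + 0 = 3.

3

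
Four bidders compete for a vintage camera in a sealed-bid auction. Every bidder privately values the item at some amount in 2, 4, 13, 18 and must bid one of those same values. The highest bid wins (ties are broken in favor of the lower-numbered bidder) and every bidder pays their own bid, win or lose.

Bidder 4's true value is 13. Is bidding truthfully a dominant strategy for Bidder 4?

Consider the case where Bidder 1 bids 2, Bidder 2 bids 2 and Bidder 3 bids 2.
Truthful bid 13: wins, pays 13, utility 13 - 13 = 0.
Bid 4 instead: wins, pays 4, utility 13 - 4 = 9.
Since 9 > 0, bidding 4 is strictly better here, so truthful bidding is not dominant.

No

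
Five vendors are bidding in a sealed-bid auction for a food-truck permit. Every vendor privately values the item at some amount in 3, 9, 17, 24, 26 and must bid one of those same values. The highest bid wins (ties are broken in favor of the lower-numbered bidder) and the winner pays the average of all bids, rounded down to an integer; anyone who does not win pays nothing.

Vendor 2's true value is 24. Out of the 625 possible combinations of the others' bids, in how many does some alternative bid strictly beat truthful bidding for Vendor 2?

353

Others bid (3, 3, 3, 3): truth gives 17; bid 9 gives 20 > 17. Violating.
Others bid (3, 3, 3, 9): truth gives 16; bid 9 gives 19 > 16. Violating.
Others bid (3, 3, 3, 17): truth gives 14; bid 17 gives 16 > 14. Violating.
Others bid (3, 3, 3, 26): truth gives 0; bid 26 gives 12 > 0. Violating.
Others bid (3, 3, 3, 24): truth gives 13; no alternative beats it.
Others bid (3, 3, 9, 24): truth gives 12; no alternative beats it.
(Checking all 625 profiles: 353 have a profitable deviation, 272 do not.)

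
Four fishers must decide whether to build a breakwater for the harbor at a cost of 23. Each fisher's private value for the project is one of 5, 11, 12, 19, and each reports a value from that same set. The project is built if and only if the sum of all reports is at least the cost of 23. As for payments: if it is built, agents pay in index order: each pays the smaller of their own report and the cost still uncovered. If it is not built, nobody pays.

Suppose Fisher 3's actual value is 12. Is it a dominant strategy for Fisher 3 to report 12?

No

Consider the case where Fisher 1 reports 5, Fisher 2 reports 5 and Fisher 4 reports 5.
Truthful report 12: project built, pays 12, utility 12 - 12 = 0.
Report 11 instead: project built, pays 11, utility 12 - 11 = 1.
Since 1 > 0, reporting 11 is strictly better here, so truthful reporting is not dominant.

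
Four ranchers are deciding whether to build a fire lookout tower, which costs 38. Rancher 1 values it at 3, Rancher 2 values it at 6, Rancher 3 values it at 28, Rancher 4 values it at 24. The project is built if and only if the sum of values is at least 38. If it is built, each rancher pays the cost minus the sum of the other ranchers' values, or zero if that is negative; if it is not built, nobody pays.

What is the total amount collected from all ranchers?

6

Total value 61 ≥ cost 38, so it is built.
Rancher 1: others sum to 58; max(0, 38 - 58) = 0.
Rancher 2: others sum to 55; max(0, 38 - 55) = 0.
Rancher 3: others sum to 33; max(0, 38 - 33) = 5.
Rancher 4: others sum to 37; max(0, 38 - 37) = 1.
Total collected = 0 + 0 + 5 + 1 = 6.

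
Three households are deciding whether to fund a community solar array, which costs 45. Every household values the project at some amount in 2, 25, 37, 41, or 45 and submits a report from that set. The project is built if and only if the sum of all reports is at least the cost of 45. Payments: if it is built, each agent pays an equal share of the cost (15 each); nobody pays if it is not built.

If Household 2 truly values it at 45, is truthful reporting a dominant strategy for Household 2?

Check each profile of the others' reports and compare truth against every alternative report.
Others report (2, 2): truth gives 30, best alternative gives 30.
Others report (2, 25): truth gives 30, best alternative gives 30.
Others report (2, 37): truth gives 30, best alternative gives 30.
Others report (2, 41): truth gives 30, best alternative gives 30.
Others report (2, 45): truth gives 30, best alternative gives 30.
Others report (25, 2): truth gives 30, best alternative gives 30.
(Remaining 19 profiles checked similarly; truth is weakly best in each.)
In every case the truthful report is at least as good as any alternative, so it is a dominant strategy.

Yes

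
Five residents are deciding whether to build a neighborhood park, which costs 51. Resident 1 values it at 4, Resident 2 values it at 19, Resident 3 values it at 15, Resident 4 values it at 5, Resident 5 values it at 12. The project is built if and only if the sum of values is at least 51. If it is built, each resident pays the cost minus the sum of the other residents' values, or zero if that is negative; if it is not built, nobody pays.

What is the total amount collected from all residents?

Total value 55 ≥ cost 51, so it is built.
Resident 1: others sum to 51; max(0, 51 - 51) = 0.
Resident 2: others sum to 36; max(0, 51 - 36) = 15.
Resident 3: others sum to 40; max(0, 51 - 40) = 11.
Resident 4: others sum to 50; max(0, 51 - 50) = 1.
Resident 5: others sum to 43; max(0, 51 - 43) = 8.
Total collected = 0 + 15 + 11 + 1 + 8 = 35.

35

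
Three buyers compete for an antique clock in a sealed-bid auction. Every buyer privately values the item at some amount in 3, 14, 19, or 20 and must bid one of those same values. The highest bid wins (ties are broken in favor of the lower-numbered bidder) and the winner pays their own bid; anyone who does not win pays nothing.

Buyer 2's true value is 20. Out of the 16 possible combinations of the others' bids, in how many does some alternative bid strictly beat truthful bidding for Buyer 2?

Others bid (3, 3): truth gives 0; bid 14 gives 6 > 0. Violating.
Others bid (3, 14): truth gives 0; bid 14 gives 6 > 0. Violating.
Others bid (3, 19): truth gives 0; bid 19 gives 1 > 0. Violating.
Others bid (14, 3): truth gives 0; bid 19 gives 1 > 0. Violating.
Others bid (3, 20): truth gives 0; no alternative beats it.
Others bid (14, 20): truth gives 0; no alternative beats it.
(Checking all 16 profiles: 6 have a profitable deviation, 10 do not.)

6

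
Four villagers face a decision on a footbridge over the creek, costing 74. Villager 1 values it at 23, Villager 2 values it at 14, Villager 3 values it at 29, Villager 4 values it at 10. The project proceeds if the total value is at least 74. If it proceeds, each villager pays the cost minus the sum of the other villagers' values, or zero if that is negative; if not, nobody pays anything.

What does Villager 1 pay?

Total value 76 ≥ cost 74, so the project is built.
The other villagers' values sum to 53.
Cost minus that sum is 74 - 53 = 21.

21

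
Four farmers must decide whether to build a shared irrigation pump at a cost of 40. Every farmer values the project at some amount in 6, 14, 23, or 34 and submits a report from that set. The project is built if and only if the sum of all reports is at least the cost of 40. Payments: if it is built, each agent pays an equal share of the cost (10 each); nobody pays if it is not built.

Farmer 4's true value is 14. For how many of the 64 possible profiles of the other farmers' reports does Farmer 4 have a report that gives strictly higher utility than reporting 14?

1

Others report (6, 6, 6): truth gives 0; report 23 gives 4 > 0. Violating.
Others report (6, 6, 14): truth gives 4; no alternative beats it.
Others report (6, 6, 23): truth gives 4; no alternative beats it.
(Checking all 64 profiles: 1 has a profitable deviation, 63 do not.)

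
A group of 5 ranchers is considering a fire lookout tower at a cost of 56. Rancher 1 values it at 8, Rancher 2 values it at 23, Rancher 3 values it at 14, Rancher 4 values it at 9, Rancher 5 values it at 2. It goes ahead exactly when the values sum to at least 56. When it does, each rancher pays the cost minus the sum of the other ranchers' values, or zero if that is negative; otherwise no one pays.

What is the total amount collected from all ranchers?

56

Total value 56 ≥ cost 56, so it is built.
Rancher 1: others sum to 48; max(0, 56 - 48) = 8.
Rancher 2: others sum to 33; max(0, 56 - 33) = 23.
Rancher 3: others sum to 42; max(0, 56 - 42) = 14.
Rancher 4: others sum to 47; max(0, 56 - 47) = 9.
Rancher 5: others sum to 54; max(0, 56 - 54) = 2.
Total collected = 8 + 23 + 14 + 9 + 2 = 56.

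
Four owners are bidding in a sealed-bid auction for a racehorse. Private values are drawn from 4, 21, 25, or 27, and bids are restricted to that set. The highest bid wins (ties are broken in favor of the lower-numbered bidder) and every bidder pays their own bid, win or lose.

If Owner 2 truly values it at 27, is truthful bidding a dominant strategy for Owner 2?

Consider the case where Owner 1 bids 4, Owner 3 bids 4 and Owner 4 bids 4.
Truthful bid 27: wins, pays 27, utility 27 - 27 = 0.
Bid 21 instead: wins, pays 21, utility 27 - 21 = 6.
Since 6 > 0, bidding 21 is strictly better here, so truthful bidding is not dominant.

No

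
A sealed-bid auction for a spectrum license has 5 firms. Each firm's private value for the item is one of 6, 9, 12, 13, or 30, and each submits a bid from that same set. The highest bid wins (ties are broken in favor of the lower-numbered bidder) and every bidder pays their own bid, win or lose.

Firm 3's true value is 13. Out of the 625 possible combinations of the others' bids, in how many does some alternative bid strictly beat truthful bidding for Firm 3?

517

Others bid (6, 6, 6, 6): truth gives 0; bid 9 gives 4 > 0. Violating.
Others bid (6, 6, 6, 9): truth gives 0; bid 9 gives 4 > 0. Violating.
Others bid (6, 6, 6, 12): truth gives 0; bid 12 gives 1 > 0. Violating.
Others bid (6, 6, 6, 30): truth gives -13; bid 6 gives -6 > -13. Violating.
Others bid (6, 6, 6, 13): truth gives 0; no alternative beats it.
Others bid (6, 6, 9, 13): truth gives 0; no alternative beats it.
(Checking all 625 profiles: 517 have a profitable deviation, 108 do not.)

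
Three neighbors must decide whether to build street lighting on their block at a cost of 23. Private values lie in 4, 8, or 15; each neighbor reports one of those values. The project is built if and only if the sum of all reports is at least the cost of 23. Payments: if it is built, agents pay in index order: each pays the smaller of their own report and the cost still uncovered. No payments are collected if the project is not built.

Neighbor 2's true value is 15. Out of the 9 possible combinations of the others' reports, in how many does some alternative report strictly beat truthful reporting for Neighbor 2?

Others report (4, 15): truth gives 0; report 4 gives 11 > 0. Violating.
Others report (8, 8): truth gives 0; report 8 gives 7 > 0. Violating.
Others report (8, 15): truth gives 0; report 4 gives 11 > 0. Violating.
Others report (15, 4): truth gives 7; report 4 gives 11 > 7. Violating.
Others report (4, 4): truth gives 0; no alternative beats it.
Others report (4, 8): truth gives 0; no alternative beats it.
(Checking all 9 profiles: 6 have a profitable deviation, 3 do not.)

6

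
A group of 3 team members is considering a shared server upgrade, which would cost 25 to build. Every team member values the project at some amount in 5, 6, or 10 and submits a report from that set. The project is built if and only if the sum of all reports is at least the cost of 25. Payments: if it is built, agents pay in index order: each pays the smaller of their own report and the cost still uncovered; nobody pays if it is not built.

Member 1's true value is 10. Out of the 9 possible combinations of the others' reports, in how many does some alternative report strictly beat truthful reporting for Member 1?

1

Others report (10, 10): truth gives 0; report 5 gives 5 > 0. Violating.
Others report (5, 5): truth gives 0; no alternative beats it.
Others report (5, 6): truth gives 0; no alternative beats it.
(Checking all 9 profiles: 1 has a profitable deviation, 8 do not.)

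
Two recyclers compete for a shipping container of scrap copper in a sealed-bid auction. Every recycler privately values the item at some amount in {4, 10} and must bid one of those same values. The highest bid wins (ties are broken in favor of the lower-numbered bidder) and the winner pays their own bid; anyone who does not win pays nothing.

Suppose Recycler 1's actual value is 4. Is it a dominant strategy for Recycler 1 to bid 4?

Check each profile of the others' bids and compare truth against every alternative bid.
Others bid (4): truth gives 0, best alternative gives -6.
Others bid (10): truth gives 0, best alternative gives -6.
In every case the truthful bid is at least as good as any alternative, so it is a dominant strategy.

Yes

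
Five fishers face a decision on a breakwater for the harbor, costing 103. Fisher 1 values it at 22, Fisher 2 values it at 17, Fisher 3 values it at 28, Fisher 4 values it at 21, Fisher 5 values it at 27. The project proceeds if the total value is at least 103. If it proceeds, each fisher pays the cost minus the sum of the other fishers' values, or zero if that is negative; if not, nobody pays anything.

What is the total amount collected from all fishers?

55

Total value 115 ≥ cost 103, so it is built.
Fisher 1: others sum to 93; max(0, 103 - 93) = 10.
Fisher 2: others sum to 98; max(0, 103 - 98) = 5.
Fisher 3: others sum to 87; max(0, 103 - 87) = 16.
Fisher 4: others sum to 94; max(0, 103 - 94) = 9.
Fisher 5: others sum to 88; max(0, 103 - 88) = 15.
Total collected = 10 + 5 + 16 + 9 + 15 = 55.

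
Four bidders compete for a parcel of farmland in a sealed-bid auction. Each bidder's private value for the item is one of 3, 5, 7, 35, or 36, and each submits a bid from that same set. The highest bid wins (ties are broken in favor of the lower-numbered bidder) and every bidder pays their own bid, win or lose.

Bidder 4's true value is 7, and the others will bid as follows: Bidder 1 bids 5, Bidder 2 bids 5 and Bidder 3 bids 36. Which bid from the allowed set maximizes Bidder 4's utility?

3

Bid 3: loses but pays 3, utility -3.
Bid 5: loses but pays 5, utility -5.
Bid 7: loses but pays 7, utility -7.
Bid 35: loses but pays 35, utility -35.
Bid 36: loses but pays 36, utility -36.
The best choice is 3 with utility -3.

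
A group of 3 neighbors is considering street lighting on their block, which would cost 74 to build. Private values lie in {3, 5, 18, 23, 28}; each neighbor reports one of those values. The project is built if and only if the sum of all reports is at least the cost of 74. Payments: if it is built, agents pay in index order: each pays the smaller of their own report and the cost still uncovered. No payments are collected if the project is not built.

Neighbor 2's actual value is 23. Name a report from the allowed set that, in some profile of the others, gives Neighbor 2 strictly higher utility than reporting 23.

18

Suppose Neighbor 1 reports 28 and Neighbor 3 reports 28.
Report 23: project built, pays 23, utility 23 - 23 = 0.
Report 18: project built, pays 18, utility 23 - 18 = 5.
So reporting 18 beats truth here (5 > 0).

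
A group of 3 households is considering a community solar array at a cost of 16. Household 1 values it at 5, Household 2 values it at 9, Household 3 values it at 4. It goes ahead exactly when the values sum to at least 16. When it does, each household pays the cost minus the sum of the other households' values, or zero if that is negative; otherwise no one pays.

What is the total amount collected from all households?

12

Total value 18 ≥ cost 16, so it is built.
Household 1: others sum to 13; max(0, 16 - 13) = 3.
Household 2: others sum to 9; max(0, 16 - 9) = 7.
Household 3: others sum to 14; max(0, 16 - 14) = 2.
Total collected = 3 + 7 + 2 = 12.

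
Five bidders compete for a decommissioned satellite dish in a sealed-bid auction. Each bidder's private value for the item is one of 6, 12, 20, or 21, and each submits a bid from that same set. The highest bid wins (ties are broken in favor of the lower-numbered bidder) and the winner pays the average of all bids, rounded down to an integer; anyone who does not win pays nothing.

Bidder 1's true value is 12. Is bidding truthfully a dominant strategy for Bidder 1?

Consider the case where Bidder 2 bids 6, Bidder 3 bids 6, Bidder 4 bids 6 and Bidder 5 bids 6.
Truthful bid 12: wins, pays 7, utility 12 - 7 = 5.
Bid 6 instead: wins, pays 6, utility 12 - 6 = 6.
Since 6 > 5, bidding 6 is strictly better here, so truthful bidding is not dominant.

No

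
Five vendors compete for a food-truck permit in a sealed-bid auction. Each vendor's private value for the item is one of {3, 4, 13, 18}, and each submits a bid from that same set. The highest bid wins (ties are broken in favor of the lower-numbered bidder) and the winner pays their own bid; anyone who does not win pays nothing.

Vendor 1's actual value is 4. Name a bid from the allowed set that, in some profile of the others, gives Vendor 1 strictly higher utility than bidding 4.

Suppose Vendor 2 bids 3, Vendor 3 bids 3, Vendor 4 bids 3 and Vendor 5 bids 3.
Bid 4: wins, pays 4, utility 4 - 4 = 0.
Bid 3: wins, pays 3, utility 4 - 3 = 1.
So bidding 3 beats truth here (1 > 0).

3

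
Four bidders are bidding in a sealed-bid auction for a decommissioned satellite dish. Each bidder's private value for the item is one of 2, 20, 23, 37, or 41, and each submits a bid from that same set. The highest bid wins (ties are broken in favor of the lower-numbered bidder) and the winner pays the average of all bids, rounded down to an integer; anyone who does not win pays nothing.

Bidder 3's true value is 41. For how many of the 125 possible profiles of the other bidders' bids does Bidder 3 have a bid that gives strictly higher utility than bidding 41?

Others bid (2, 2, 2): truth gives 30; bid 20 gives 35 > 30. Violating.
Others bid (2, 2, 20): truth gives 25; bid 20 gives 30 > 25. Violating.
Others bid (2, 2, 23): truth gives 24; bid 23 gives 29 > 24. Violating.
Others bid (2, 2, 37): truth gives 21; bid 37 gives 22 > 21. Violating.
Others bid (2, 2, 41): truth gives 20; no alternative beats it.
Others bid (2, 20, 41): truth gives 15; no alternative beats it.
(Checking all 125 profiles: 36 have a profitable deviation, 89 do not.)

36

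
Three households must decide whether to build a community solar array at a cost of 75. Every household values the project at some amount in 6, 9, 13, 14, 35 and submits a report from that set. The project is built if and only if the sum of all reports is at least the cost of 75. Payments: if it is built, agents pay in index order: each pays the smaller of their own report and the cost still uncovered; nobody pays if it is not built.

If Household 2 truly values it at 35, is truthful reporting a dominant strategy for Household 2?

Consider the case where Household 1 reports 35 and Household 3 reports 35.
Truthful report 35: project built, pays 35, utility 35 - 35 = 0.
Report 6 instead: project built, pays 6, utility 35 - 6 = 29.
Since 29 > 0, reporting 6 is strictly better here, so truthful reporting is not dominant.

No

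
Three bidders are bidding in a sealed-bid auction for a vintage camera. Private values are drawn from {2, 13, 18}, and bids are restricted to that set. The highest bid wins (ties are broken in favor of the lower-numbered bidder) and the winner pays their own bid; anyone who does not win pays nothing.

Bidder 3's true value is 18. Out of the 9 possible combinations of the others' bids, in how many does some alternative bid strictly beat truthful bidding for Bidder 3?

Others bid (2, 2): truth gives 0; bid 13 gives 5 > 0. Violating.
Others bid (2, 13): truth gives 0; no alternative beats it.
Others bid (2, 18): truth gives 0; no alternative beats it.
(Checking all 9 profiles: 1 has a profitable deviation, 8 do not.)

1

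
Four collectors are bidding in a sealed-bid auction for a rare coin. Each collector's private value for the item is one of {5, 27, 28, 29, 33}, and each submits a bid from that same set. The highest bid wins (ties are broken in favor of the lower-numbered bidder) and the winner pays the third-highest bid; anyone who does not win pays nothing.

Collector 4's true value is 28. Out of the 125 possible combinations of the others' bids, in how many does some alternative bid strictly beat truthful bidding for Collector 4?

24

Others bid (5, 5, 28): truth gives 0; bid 29 gives 23 > 0. Violating.
Others bid (5, 5, 29): truth gives 0; bid 33 gives 23 > 0. Violating.
Others bid (5, 27, 28): truth gives 0; bid 29 gives 1 > 0. Violating.
Others bid (5, 27, 29): truth gives 0; bid 33 gives 1 > 0. Violating.
Others bid (5, 5, 5): truth gives 23; no alternative beats it.
Others bid (5, 5, 27): truth gives 23; no alternative beats it.
(Checking all 125 profiles: 24 have a profitable deviation, 101 do not.)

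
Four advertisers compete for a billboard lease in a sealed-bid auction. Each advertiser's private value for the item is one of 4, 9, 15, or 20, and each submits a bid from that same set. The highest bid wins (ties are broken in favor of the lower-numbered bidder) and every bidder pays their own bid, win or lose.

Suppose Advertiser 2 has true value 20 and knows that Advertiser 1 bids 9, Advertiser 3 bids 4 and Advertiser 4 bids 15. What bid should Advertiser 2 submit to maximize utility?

15

Bid 4: loses but pays 4, utility -4.
Bid 9: loses but pays 9, utility -9.
Bid 15: wins, pays 15, utility 20 - 15 = 5.
Bid 20: wins, pays 20, utility 20 - 20 = 0.
The best choice is 15 with utility 5.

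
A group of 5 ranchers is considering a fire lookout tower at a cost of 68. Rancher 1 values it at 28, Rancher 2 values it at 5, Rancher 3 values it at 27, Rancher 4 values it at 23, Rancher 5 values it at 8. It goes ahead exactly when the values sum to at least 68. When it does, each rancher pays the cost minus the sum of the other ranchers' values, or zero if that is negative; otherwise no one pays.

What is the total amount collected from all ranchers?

Total value 91 ≥ cost 68, so it is built.
Rancher 1: others sum to 63; max(0, 68 - 63) = 5.
Rancher 2: others sum to 86; max(0, 68 - 86) = 0.
Rancher 3: others sum to 64; max(0, 68 - 64) = 4.
Rancher 4: others sum to 68; max(0, 68 - 68) = 0.
Rancher 5: others sum to 83; max(0, 68 - 83) = 0.
Total collected = 5 + 0 + 4 + 0 + 0 = 9.

9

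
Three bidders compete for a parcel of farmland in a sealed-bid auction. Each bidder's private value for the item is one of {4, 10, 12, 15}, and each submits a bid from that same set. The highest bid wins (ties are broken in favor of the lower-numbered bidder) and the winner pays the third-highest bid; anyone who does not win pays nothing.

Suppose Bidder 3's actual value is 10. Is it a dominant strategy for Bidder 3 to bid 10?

No

Consider the case where Bidder 1 bids 4 and Bidder 2 bids 10.
Truthful bid 10: loses, pays 0, utility 0.
Bid 12 instead: wins, pays 4, utility 10 - 4 = 6.
Since 6 > 0, bidding 12 is strictly better here, so truthful bidding is not dominant.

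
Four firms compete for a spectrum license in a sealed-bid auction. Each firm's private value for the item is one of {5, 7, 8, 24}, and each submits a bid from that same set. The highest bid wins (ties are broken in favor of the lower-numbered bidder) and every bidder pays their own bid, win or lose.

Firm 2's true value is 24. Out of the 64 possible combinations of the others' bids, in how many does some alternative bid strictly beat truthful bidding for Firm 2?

Others bid (5, 5, 5): truth gives 0; bid 7 gives 17 > 0. Violating.
Others bid (5, 5, 7): truth gives 0; bid 7 gives 17 > 0. Violating.
Others bid (5, 5, 8): truth gives 0; bid 8 gives 16 > 0. Violating.
Others bid (5, 7, 5): truth gives 0; bid 7 gives 17 > 0. Violating.
Others bid (5, 5, 24): truth gives 0; no alternative beats it.
Others bid (5, 7, 24): truth gives 0; no alternative beats it.
(Checking all 64 profiles: 34 have a profitable deviation, 30 do not.)

34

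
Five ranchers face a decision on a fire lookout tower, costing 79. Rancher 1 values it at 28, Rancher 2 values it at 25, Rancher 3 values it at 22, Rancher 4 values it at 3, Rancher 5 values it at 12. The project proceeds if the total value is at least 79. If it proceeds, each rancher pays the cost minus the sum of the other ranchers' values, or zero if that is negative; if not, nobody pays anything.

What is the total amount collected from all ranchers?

43

Total value 90 ≥ cost 79, so it is built.
Rancher 1: others sum to 62; max(0, 79 - 62) = 17.
Rancher 2: others sum to 65; max(0, 79 - 65) = 14.
Rancher 3: others sum to 68; max(0, 79 - 68) = 11.
Rancher 4: others sum to 87; max(0, 79 - 87) = 0.
Rancher 5: others sum to 78; max(0, 79 - 78) = 1.
Total collected = 17 + 14 + 11 + 0 + 1 = 43.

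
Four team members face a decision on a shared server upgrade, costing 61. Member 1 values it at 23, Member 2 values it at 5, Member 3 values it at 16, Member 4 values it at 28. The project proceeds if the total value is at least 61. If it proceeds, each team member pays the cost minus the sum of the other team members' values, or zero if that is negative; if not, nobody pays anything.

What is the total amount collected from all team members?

Total value 72 ≥ cost 61, so it is built.
Member 1: others sum to 49; max(0, 61 - 49) = 12.
Member 2: others sum to 67; max(0, 61 - 67) = 0.
Member 3: others sum to 56; max(0, 61 - 56) = 5.
Member 4: others sum to 44; max(0, 61 - 44) = 17.
Total collected = 12 + 0 + 5 + 17 = 34.

34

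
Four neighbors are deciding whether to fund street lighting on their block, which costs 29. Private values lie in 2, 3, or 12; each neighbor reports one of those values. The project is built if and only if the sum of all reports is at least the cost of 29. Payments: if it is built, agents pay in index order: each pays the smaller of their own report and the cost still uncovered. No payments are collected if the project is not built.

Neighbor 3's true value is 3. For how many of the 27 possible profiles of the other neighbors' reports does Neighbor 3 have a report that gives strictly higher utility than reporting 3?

Others report (3, 12, 12): truth gives 0; report 2 gives 1 > 0. Violating.
Others report (12, 3, 12): truth gives 0; report 2 gives 1 > 0. Violating.
Others report (12, 12, 3): truth gives 0; report 2 gives 1 > 0. Violating.
Others report (12, 12, 12): truth gives 0; report 2 gives 1 > 0. Violating.
Others report (2, 2, 2): truth gives 0; no alternative beats it.
Others report (2, 2, 3): truth gives 0; no alternative beats it.
(Checking all 27 profiles: 4 have a profitable deviation, 23 do not.)

4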